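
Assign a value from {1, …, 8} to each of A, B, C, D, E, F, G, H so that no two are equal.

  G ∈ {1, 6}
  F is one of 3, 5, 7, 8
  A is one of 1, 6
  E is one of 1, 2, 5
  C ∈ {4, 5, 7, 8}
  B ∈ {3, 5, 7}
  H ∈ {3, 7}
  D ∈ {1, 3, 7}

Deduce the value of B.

The 8 variables draw from only 8 values {1, 2, 3, 4, 5, 6, 7, 8}, so each is used; only E can be 2, hence E = 2.
The 7 still-open variables together cover exactly {1, 3, 4, 5, 6, 7, 8} — 7 values for 7 variables — and 4 appears only in C's list, so C = 4.
The 6 still-open variables together cover exactly {1, 3, 5, 6, 7, 8} — 6 values for 6 variables — and 8 appears only in F's list, so F = 8.
Among the 5 still-open variables, 5 fits only B (and all 5 values in {1, 3, 5, 6, 7} must be used), so B = 5.

5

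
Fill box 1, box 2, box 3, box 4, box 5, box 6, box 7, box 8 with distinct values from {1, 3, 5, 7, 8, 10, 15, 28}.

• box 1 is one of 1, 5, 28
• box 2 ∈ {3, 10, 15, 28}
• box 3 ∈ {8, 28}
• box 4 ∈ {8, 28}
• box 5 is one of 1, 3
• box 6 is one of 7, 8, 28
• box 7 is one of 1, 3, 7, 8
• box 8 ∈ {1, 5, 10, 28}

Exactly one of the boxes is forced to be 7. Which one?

box 6

Among the 8 variables, 15 fits only box 2 (and all 8 values in {1, 3, 5, 7, 8, 10, 15, 28} must be used), so box 2 = 15.
Among the 7 still-open variables, 10 fits only box 8 (and all 7 values in {1, 3, 5, 7, 8, 10, 28} must be used), so box 8 = 10.
The 6 still-open variables together cover exactly {1, 3, 5, 7, 8, 28} — 6 values for 6 variables — and 5 appears only in box 1's list, so box 1 = 5.
The 2 variables box 3 and box 4 are confined to {8, 28}, which locks those values in; drop them from box 6, box 7.
So 7 goes to box 6.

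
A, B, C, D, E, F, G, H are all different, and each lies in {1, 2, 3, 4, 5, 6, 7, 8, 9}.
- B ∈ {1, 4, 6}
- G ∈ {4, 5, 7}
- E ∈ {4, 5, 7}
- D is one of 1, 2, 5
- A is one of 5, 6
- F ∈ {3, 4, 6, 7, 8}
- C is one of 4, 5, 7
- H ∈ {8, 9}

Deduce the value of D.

2

C, E, G share exactly the 3 values {4, 5, 7}; by pigeonhole those values go to them, so strike 4, 5, 7 from A, B, D, F.
That leaves A = 6. Remove 6 from B, F.
B must be 1 (only option left). Eliminate 1 elsewhere: D.
So D = 2.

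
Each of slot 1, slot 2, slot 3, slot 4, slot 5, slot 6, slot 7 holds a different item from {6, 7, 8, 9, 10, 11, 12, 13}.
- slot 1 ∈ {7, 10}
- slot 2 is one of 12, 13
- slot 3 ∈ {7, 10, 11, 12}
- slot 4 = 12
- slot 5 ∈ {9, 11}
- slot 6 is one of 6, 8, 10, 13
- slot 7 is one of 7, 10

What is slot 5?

9

slot 4 has just one choice, so slot 4 = 12. Remove 12 from slot 2, slot 3.
slot 2 has just one choice, so slot 2 = 13. So slot 6 can't be 13.
slot 1 and slot 7 share exactly the 2 values {7, 10}; by pigeonhole those values go to them, so strike 7, 10 from slot 3, slot 6.
That leaves slot 3 = 11. Eliminate 11 elsewhere: slot 5.
So slot 5 = 9.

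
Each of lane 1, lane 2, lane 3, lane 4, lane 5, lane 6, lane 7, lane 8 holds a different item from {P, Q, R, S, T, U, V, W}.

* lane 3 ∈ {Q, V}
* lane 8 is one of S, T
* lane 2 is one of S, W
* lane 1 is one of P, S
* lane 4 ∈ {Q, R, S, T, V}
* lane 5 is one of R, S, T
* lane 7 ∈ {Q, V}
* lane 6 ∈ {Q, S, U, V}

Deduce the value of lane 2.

Among the 8 variables, P fits only lane 1 (and all 8 values in {P, Q, R, S, T, U, V, W} must be used), so lane 1 = P.
The 7 still-open variables together cover exactly {Q, R, S, T, U, V, W} — 7 values for 7 variables — and U appears only in lane 6's list, so lane 6 = U.
The 6 still-open variables draw from only 6 values {Q, R, S, T, V, W}, so each is used; only lane 2 can be W, hence lane 2 = W.

W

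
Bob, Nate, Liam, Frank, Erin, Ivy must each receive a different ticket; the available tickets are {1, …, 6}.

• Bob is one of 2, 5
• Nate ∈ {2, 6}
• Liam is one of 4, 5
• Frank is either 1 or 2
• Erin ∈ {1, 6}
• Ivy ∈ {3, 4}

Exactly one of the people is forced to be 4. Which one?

The 6 variables together cover exactly {1, 2, 3, 4, 5, 6} — 6 values for 6 variables — and 3 appears only in Ivy's list, so Ivy = 3.
The 5 still-open variables draw from only 5 values {1, 2, 4, 5, 6}, so each is used; only Liam can be 4, hence Liam = 4.

Liam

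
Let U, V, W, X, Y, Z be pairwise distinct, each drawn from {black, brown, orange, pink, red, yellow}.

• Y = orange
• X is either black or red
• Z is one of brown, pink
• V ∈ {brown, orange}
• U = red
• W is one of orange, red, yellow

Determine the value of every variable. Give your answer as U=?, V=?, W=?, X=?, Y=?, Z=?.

U=red, V=brown, W=yellow, X=black, Y=orange, Z=pink

U must be red (only option left). So W, X can't be red.
X must be black (only option left).
Y's domain is down to {orange}, so Y = orange. Strike orange from V, W.
V must be brown (only option left). Eliminate brown elsewhere: Z.
W has just one choice, so W = yellow.
That leaves Z = pink.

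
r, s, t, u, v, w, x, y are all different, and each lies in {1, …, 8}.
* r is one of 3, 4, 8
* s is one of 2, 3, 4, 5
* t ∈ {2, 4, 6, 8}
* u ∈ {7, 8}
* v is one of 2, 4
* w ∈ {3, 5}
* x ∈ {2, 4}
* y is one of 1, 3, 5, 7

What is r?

8

Among the 8 variables, 1 fits only y (and all 8 values in {1, 2, 3, 4, 5, 6, 7, 8} must be used), so y = 1.
Among the 7 still-open variables, 6 fits only t (and all 7 values in {2, 3, 4, 5, 6, 7, 8} must be used), so t = 6.
The 6 still-open variables together cover exactly {2, 3, 4, 5, 7, 8} — 6 values for 6 variables — and 7 appears only in u's list, so u = 7.
Among the 5 still-open variables, 8 fits only r (and all 5 values in {2, 3, 4, 5, 8} must be used), so r = 8.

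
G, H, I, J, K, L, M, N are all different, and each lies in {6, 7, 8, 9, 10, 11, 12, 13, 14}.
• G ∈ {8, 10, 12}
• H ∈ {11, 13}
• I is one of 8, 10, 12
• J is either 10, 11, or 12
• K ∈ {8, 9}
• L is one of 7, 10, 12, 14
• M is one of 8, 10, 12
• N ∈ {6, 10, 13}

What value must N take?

G, I, M share exactly the 3 values {8, 10, 12}; by pigeonhole those values go to them, so strike 8, 10, 12 from J, K, L, N.
J must be 11 (only option left). So H can't be 11.
K must be 9 (only option left).
H has just one choice, so H = 13. Strike 13 from N.
So N = 6.

6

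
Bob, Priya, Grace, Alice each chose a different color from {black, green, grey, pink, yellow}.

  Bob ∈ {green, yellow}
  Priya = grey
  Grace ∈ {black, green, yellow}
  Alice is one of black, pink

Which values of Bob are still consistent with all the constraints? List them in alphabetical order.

Priya must be grey (only option left).
No further eliminations apply; Bob can still be any of green, yellow.

green, yellow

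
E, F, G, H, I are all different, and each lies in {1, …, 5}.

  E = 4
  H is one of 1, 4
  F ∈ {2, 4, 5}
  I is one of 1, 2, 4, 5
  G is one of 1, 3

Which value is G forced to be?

3

E's domain is down to {4}, so E = 4. Eliminate 4 elsewhere: F, H, I.
H has just one choice, so H = 1. Remove 1 from G, I.
So G = 3.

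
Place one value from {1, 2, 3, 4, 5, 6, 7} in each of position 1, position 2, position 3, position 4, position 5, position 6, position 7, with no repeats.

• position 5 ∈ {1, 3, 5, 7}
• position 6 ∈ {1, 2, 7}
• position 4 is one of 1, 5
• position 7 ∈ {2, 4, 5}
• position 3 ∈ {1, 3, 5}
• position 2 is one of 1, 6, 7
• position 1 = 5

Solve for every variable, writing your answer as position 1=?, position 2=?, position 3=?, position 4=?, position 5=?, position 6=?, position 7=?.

position 1's domain is down to {5}, so position 1 = 5. Eliminate 5 elsewhere: position 3, position 4, position 5, position 7.
position 4 has just one choice, so position 4 = 1. Remove 1 from position 2, position 3, position 5, position 6.
position 3 must be 3 (only option left). Strike 3 from position 5.
position 5's domain is down to {7}, so position 5 = 7. Eliminate 7 elsewhere: position 2, position 6.
position 6's domain is down to {2}, so position 6 = 2. Eliminate 2 elsewhere: position 7.
position 7's domain is down to {4}, so position 7 = 4.
position 2 must be 6 (only option left).

position 1=5, position 2=6, position 3=3, position 4=1, position 5=7, position 6=2, position 7=4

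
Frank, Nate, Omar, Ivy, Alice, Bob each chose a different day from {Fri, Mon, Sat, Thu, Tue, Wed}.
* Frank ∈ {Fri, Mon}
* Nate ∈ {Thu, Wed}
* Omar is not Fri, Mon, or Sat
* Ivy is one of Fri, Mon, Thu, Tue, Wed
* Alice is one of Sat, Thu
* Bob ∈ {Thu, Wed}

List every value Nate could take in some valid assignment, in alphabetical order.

Thu, Wed

The 6 variables draw from only 6 values {Fri, Mon, Sat, Thu, Tue, Wed}, so each is used; only Alice can be Sat, hence Alice = Sat.
Nate and Bob between them cover only {Thu, Wed} — a naked pair. Remove those values from Omar, Ivy.
Omar must be Tue (only option left). Strike Tue from Ivy.
No further eliminations apply; Nate can still be any of Thu, Wed.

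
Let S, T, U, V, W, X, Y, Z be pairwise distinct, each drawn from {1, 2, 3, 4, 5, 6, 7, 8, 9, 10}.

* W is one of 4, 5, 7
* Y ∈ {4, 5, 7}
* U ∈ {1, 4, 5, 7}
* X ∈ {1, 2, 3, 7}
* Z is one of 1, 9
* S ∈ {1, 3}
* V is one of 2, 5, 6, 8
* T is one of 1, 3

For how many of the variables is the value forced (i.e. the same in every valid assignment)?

The 2 variables S and T are confined to {1, 3}, which locks those values in; drop them from U, X, Z.
Z has just one choice, so Z = 9.
U, W, Y between them cover only {4, 5, 7} — a naked triple. Remove those values from V, X.
X's domain is down to {2}, so X = 2. Strike 2 from V.
Determined: X=2, Z=9. The other variables each still have more than one consistent value. That makes 2.

2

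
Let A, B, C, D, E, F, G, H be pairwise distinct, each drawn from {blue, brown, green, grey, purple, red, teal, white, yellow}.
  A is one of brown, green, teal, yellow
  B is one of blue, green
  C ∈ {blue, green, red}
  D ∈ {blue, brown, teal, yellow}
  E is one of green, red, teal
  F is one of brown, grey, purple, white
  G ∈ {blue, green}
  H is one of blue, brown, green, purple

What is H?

purple

The 2 variables B and G are confined to {blue, green}, which locks those values in; drop them from A, C, D, E, H.
That leaves C = red. Remove red from E.
That leaves E = teal. Remove teal from A, D.
The 2 variables A and D are confined to {brown, yellow}, which locks those values in; drop them from F, H.
So H = purple.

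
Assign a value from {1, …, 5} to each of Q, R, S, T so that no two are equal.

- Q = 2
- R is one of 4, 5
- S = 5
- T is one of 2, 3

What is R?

4

Q has just one choice, so Q = 2. Remove 2 from T.
S has just one choice, so S = 5. Eliminate 5 elsewhere: R.
So R = 4.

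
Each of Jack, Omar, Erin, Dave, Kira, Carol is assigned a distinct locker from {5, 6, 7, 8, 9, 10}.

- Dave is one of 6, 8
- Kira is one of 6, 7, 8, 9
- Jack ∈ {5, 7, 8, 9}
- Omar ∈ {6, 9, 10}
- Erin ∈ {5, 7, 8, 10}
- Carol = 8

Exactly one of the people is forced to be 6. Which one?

Carol has just one choice, so Carol = 8. Eliminate 8 elsewhere: Jack, Erin, Dave, Kira.
So 6 goes to Dave.

Dave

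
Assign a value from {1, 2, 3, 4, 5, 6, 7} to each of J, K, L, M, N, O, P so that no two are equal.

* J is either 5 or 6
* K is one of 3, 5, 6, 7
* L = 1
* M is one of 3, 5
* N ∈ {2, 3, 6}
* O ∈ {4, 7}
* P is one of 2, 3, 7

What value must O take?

L must be 1 (only option left).
The 6 still-open variables draw from only 6 values {2, 3, 4, 5, 6, 7}, so each is used; only O can be 4, hence O = 4.

4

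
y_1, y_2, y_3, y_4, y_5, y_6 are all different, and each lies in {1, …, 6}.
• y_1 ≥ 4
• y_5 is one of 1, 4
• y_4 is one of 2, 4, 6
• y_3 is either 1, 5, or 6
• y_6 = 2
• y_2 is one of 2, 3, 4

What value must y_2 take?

y_6's domain is down to {2}, so y_6 = 2. Eliminate 2 elsewhere: y_2, y_4.
Among the 5 still-open variables, 3 fits only y_2 (and all 5 values in {1, 3, 4, 5, 6} must be used), so y_2 = 3.

3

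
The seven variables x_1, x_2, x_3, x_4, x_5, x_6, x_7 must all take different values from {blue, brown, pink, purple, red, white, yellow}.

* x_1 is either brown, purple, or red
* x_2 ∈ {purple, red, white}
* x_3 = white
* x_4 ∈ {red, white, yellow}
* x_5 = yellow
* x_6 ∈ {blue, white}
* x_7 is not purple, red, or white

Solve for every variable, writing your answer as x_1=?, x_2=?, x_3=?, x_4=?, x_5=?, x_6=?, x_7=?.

x_3 has just one choice, so x_3 = white. Eliminate white elsewhere: x_2, x_4, x_6.
That leaves x_5 = yellow. So x_4, x_7 can't be yellow.
x_6 must be blue (only option left). Strike blue from x_7.
x_4's domain is down to {red}, so x_4 = red. Eliminate red elsewhere: x_1, x_2.
x_2 must be purple (only option left). Remove purple from x_1.
That leaves x_1 = brown. Strike brown from x_7.
That leaves x_7 = pink.

x_1=brown, x_2=purple, x_3=white, x_4=red, x_5=yellow, x_6=blue, x_7=pink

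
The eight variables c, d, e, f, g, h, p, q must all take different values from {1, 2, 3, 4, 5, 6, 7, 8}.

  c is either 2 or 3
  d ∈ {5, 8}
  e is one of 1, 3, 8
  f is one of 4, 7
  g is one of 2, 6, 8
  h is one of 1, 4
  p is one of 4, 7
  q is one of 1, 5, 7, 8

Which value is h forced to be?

Among the 8 variables, 6 fits only g (and all 8 values in {1, 2, 3, 4, 5, 6, 7, 8} must be used), so g = 6.
Among the 7 still-open variables, 2 fits only c (and all 7 values in {1, 2, 3, 4, 5, 7, 8} must be used), so c = 2.
The 6 still-open variables together cover exactly {1, 3, 4, 5, 7, 8} — 6 values for 6 variables — and 3 appears only in e's list, so e = 3.
f and p between them cover only {4, 7} — a naked pair. Remove those values from h, q.
So h = 1.

1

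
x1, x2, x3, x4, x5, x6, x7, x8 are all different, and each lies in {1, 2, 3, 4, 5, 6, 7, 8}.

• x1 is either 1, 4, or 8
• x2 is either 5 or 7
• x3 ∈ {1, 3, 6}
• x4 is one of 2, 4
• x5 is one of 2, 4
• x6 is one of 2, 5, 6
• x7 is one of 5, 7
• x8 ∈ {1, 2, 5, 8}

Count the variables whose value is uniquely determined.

Among the 8 variables, 3 fits only x3 (and all 8 values in {1, 2, 3, 4, 5, 6, 7, 8} must be used), so x3 = 3.
The 7 still-open variables draw from only 7 values {1, 2, 4, 5, 6, 7, 8}, so each is used; only x6 can be 6, hence x6 = 6.
The 2 variables x2 and x7 are confined to {5, 7}, which locks those values in; drop them from x8.
x4 and x5 share exactly the 2 values {2, 4}; by pigeonhole those values go to them, so strike 2, 4 from x1, x8.
Determined: x3=3, x6=6. The other variables each still have more than one consistent value. That makes 2.

2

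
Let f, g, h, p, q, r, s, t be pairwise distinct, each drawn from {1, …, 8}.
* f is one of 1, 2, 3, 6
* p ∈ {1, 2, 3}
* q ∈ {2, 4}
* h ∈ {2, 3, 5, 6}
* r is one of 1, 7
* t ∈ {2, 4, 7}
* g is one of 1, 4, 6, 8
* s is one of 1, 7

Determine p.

3

The 8 variables draw from only 8 values {1, 2, 3, 4, 5, 6, 7, 8}, so each is used; only h can be 5, hence h = 5.
Among the 7 still-open variables, 8 fits only g (and all 7 values in {1, 2, 3, 4, 6, 7, 8} must be used), so g = 8.
Among the 6 still-open variables, 6 fits only f (and all 6 values in {1, 2, 3, 4, 6, 7} must be used), so f = 6.
The 5 still-open variables draw from only 5 values {1, 2, 3, 4, 7}, so each is used; only p can be 3, hence p = 3.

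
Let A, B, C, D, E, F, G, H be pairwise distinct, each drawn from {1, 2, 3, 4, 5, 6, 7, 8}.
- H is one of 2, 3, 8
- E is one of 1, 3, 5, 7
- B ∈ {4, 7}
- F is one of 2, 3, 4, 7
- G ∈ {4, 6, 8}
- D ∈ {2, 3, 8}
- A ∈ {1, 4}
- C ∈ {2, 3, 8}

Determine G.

The 8 variables together cover exactly {1, 2, 3, 4, 5, 6, 7, 8} — 8 values for 8 variables — and 5 appears only in E's list, so E = 5.
The 7 still-open variables draw from only 7 values {1, 2, 3, 4, 6, 7, 8}, so each is used; only A can be 1, hence A = 1.
The 6 still-open variables draw from only 6 values {2, 3, 4, 6, 7, 8}, so each is used; only G can be 6, hence G = 6.

6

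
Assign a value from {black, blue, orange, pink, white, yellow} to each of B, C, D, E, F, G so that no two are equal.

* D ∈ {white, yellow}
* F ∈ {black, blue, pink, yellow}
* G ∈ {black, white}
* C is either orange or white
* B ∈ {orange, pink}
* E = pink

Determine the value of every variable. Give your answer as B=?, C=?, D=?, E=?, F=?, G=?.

E's domain is down to {pink}, so E = pink. So B, F can't be pink.
B's domain is down to {orange}, so B = orange. Strike orange from C.
C has just one choice, so C = white. So D, G can't be white.
D has just one choice, so D = yellow. So F can't be yellow.
G must be black (only option left). So F can't be black.
F's domain is down to {blue}, so F = blue.

B=orange, C=white, D=yellow, E=pink, F=blue, G=black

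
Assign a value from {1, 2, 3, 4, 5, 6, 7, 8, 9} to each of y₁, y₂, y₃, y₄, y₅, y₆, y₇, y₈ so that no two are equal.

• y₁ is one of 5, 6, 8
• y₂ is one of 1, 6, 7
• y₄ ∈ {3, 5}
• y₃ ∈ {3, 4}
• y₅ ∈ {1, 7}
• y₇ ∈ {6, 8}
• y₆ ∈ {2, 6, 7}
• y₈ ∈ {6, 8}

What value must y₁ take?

The 8 variables together cover exactly {1, 2, 3, 4, 5, 6, 7, 8} — 8 values for 8 variables — and 2 appears only in y₆'s list, so y₆ = 2.
Among the 7 still-open variables, 4 fits only y₃ (and all 7 values in {1, 3, 4, 5, 6, 7, 8} must be used), so y₃ = 4.
The 6 still-open variables together cover exactly {1, 3, 5, 6, 7, 8} — 6 values for 6 variables — and 3 appears only in y₄'s list, so y₄ = 3.
The 5 still-open variables draw from only 5 values {1, 5, 6, 7, 8}, so each is used; only y₁ can be 5, hence y₁ = 5.

5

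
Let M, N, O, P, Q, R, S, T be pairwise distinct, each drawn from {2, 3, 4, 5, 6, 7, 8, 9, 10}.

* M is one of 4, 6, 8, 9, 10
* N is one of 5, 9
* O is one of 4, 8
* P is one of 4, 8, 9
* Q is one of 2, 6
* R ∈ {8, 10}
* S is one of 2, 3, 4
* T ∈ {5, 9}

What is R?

10

Among the 8 variables, 3 fits only S (and all 8 values in {2, 3, 4, 5, 6, 8, 9, 10} must be used), so S = 3.
The 7 still-open variables together cover exactly {2, 4, 5, 6, 8, 9, 10} — 7 values for 7 variables — and 2 appears only in Q's list, so Q = 2.
The 6 still-open variables together cover exactly {4, 5, 6, 8, 9, 10} — 6 values for 6 variables — and 6 appears only in M's list, so M = 6.
Among the 5 still-open variables, 10 fits only R (and all 5 values in {4, 5, 8, 9, 10} must be used), so R = 10.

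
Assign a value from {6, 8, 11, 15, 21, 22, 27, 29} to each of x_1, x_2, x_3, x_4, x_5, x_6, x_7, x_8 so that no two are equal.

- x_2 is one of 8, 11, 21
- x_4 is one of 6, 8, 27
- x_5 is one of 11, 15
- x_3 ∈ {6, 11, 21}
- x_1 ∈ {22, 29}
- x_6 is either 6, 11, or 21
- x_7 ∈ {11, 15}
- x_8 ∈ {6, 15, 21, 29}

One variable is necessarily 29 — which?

The 8 variables draw from only 8 values {6, 8, 11, 15, 21, 22, 27, 29}, so each is used; only x_1 can be 22, hence x_1 = 22.
The 7 still-open variables draw from only 7 values {6, 8, 11, 15, 21, 27, 29}, so each is used; only x_4 can be 27, hence x_4 = 27.
The 6 still-open variables together cover exactly {6, 8, 11, 15, 21, 29} — 6 values for 6 variables — and 8 appears only in x_2's list, so x_2 = 8.
The 5 still-open variables draw from only 5 values {6, 11, 15, 21, 29}, so each is used; only x_8 can be 29, hence x_8 = 29.

x_8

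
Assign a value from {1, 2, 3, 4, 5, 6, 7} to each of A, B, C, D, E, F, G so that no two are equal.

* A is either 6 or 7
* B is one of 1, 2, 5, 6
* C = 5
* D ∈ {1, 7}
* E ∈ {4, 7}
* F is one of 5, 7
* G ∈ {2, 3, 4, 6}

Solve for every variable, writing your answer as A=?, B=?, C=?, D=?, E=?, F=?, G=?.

C's domain is down to {5}, so C = 5. Eliminate 5 elsewhere: B, F.
F's domain is down to {7}, so F = 7. Strike 7 from A, D, E.
A's domain is down to {6}, so A = 6. Remove 6 from B, G.
That leaves D = 1. Strike 1 from B.
E's domain is down to {4}, so E = 4. Remove 4 from G.
B must be 2 (only option left). Strike 2 from G.
That leaves G = 3.

A=6, B=2, C=5, D=1, E=4, F=7, G=3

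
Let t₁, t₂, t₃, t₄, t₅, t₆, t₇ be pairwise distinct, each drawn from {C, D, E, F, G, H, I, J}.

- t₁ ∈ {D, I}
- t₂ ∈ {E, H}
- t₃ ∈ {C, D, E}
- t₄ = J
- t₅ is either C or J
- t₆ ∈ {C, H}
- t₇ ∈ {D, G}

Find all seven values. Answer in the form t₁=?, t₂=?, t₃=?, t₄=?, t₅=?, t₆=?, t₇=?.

t₁=I, t₂=E, t₃=D, t₄=J, t₅=C, t₆=H, t₇=G

t₄ must be J (only option left). Eliminate J elsewhere: t₅.
t₅ must be C (only option left). Strike C from t₃, t₆.
t₆ must be H (only option left). So t₂ can't be H.
t₂ must be E (only option left). Strike E from t₃.
That leaves t₃ = D. Eliminate D elsewhere: t₁, t₇.
That leaves t₇ = G.
t₁'s domain is down to {I}, so t₁ = I.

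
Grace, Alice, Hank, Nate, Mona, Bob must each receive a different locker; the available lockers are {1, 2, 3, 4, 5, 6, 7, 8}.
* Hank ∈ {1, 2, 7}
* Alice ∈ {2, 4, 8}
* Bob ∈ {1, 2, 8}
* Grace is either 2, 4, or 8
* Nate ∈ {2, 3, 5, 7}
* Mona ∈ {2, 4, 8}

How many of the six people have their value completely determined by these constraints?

2

The 3 variables Grace, Alice, Mona are confined to {2, 4, 8}, which locks those values in; drop them from Hank, Nate, Bob.
Bob has just one choice, so Bob = 1. So Hank can't be 1.
Hank has just one choice, so Hank = 7. So Nate can't be 7.
Determined: Hank=7, Bob=1. The other people each still have more than one consistent value. That makes 2.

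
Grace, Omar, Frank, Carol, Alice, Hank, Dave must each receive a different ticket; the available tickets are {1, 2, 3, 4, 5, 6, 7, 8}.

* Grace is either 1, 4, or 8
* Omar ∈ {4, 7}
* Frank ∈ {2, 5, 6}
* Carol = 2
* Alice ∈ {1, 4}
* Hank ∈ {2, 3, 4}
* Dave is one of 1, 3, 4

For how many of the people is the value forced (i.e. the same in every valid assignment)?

Carol's domain is down to {2}, so Carol = 2. Remove 2 from Frank, Hank.
Alice, Hank, Dave between them cover only {1, 3, 4} — a naked triple. Remove those values from Grace, Omar.
Grace's domain is down to {8}, so Grace = 8.
Omar must be 7 (only option left).
Determined: Grace=8, Omar=7, Carol=2. The other people each still have more than one consistent value. That makes 3.

3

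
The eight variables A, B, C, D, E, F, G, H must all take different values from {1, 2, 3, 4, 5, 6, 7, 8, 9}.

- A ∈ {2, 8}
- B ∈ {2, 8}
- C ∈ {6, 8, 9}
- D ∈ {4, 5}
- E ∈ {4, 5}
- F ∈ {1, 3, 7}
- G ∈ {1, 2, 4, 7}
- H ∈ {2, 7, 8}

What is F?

The 2 variables A and B are confined to {2, 8}, which locks those values in; drop them from C, G, H.
That leaves H = 7. Eliminate 7 elsewhere: F, G.
D and E share exactly the 2 values {4, 5}; by pigeonhole those values go to them, so strike 4, 5 from G.
G's domain is down to {1}, so G = 1. Remove 1 from F.
So F = 3.

3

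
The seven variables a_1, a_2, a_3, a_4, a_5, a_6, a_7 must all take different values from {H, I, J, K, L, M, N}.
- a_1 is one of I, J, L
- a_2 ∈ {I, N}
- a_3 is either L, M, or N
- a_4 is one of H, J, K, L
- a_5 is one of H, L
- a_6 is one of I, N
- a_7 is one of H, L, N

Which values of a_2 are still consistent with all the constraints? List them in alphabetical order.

I, N

The 7 variables draw from only 7 values {H, I, J, K, L, M, N}, so each is used; only a_4 can be K, hence a_4 = K.
Among the 6 still-open variables, J fits only a_1 (and all 6 values in {H, I, J, L, M, N} must be used), so a_1 = J.
The 5 still-open variables draw from only 5 values {H, I, L, M, N}, so each is used; only a_3 can be M, hence a_3 = M.
a_2 and a_6 between them cover only {I, N} — a naked pair. Remove those values from a_7.
No further eliminations apply; a_2 can still be any of I, N.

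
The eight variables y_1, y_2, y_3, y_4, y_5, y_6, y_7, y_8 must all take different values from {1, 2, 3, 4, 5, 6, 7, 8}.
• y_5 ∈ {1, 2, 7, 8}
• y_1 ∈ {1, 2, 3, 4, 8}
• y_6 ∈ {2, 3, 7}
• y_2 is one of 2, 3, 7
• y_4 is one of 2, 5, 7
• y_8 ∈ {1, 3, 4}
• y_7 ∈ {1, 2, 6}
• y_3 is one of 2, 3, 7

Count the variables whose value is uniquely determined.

Among the 8 variables, 5 fits only y_4 (and all 8 values in {1, 2, 3, 4, 5, 6, 7, 8} must be used), so y_4 = 5.
Among the 7 still-open variables, 6 fits only y_7 (and all 7 values in {1, 2, 3, 4, 6, 7, 8} must be used), so y_7 = 6.
y_2, y_3, y_6 share exactly the 3 values {2, 3, 7}; by pigeonhole those values go to them, so strike 2, 3, 7 from y_1, y_5, y_8.
Determined: y_4=5, y_7=6. The other variables each still have more than one consistent value. That makes 2.

2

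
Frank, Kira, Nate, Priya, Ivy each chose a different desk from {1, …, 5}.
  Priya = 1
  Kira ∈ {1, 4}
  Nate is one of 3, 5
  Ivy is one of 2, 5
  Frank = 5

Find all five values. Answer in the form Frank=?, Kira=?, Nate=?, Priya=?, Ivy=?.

Frank has just one choice, so Frank = 5. So Nate, Ivy can't be 5.
That leaves Nate = 3.
Priya has just one choice, so Priya = 1. Strike 1 from Kira.
Ivy's domain is down to {2}, so Ivy = 2.
Kira's domain is down to {4}, so Kira = 4.

Frank=5, Kira=4, Nate=3, Priya=1, Ivy=2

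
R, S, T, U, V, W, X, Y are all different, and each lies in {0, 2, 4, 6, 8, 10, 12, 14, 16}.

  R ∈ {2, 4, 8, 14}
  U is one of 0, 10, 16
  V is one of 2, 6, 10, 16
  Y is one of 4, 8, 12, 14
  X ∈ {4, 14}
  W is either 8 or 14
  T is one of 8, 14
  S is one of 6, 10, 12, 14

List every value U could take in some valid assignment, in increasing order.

The 2 variables T and W are confined to {8, 14}, which locks those values in; drop them from R, S, X, Y.
X's domain is down to {4}, so X = 4. Eliminate 4 elsewhere: R, Y.
That leaves Y = 12. So S can't be 12.
R's domain is down to {2}, so R = 2. Strike 2 from V.
No further eliminations apply; U can still be any of 0, 10, 16.

0, 10, 16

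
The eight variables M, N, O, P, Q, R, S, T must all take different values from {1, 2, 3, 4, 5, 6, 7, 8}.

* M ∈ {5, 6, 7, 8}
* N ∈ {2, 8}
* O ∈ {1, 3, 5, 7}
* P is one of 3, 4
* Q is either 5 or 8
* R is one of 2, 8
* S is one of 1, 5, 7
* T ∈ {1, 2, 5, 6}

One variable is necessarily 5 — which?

Q

The 8 variables together cover exactly {1, 2, 3, 4, 5, 6, 7, 8} — 8 values for 8 variables — and 4 appears only in P's list, so P = 4.
Among the 7 still-open variables, 3 fits only O (and all 7 values in {1, 2, 3, 5, 6, 7, 8} must be used), so O = 3.
N and R between them cover only {2, 8} — a naked pair. Remove those values from M, Q, T.
So 5 goes to Q.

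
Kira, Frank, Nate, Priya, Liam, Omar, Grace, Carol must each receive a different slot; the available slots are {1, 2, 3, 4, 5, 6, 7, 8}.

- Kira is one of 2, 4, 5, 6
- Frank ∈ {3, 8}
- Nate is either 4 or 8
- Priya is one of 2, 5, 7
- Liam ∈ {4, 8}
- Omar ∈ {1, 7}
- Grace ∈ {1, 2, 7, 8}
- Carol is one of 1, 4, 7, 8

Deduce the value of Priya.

The 8 variables together cover exactly {1, 2, 3, 4, 5, 6, 7, 8} — 8 values for 8 variables — and 3 appears only in Frank's list, so Frank = 3.
The 7 still-open variables draw from only 7 values {1, 2, 4, 5, 6, 7, 8}, so each is used; only Kira can be 6, hence Kira = 6.
Among the 6 still-open variables, 5 fits only Priya (and all 6 values in {1, 2, 4, 5, 7, 8} must be used), so Priya = 5.

5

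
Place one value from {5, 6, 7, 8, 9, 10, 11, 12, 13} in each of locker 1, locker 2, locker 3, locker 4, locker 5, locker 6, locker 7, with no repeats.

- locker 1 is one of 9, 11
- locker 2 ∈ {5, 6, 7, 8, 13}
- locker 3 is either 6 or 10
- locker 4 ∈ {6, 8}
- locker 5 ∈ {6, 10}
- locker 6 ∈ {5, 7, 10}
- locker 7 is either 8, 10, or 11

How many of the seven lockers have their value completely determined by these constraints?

3

locker 3 and locker 5 share exactly the 2 values {6, 10}; by pigeonhole those values go to them, so strike 6, 10 from locker 2, locker 4, locker 6, locker 7.
locker 4 has just one choice, so locker 4 = 8. Remove 8 from locker 2, locker 7.
That leaves locker 7 = 11. So locker 1 can't be 11.
locker 1's domain is down to {9}, so locker 1 = 9.
Determined: locker 1=9, locker 4=8, locker 7=11. The other lockers each still have more than one consistent value. That makes 3.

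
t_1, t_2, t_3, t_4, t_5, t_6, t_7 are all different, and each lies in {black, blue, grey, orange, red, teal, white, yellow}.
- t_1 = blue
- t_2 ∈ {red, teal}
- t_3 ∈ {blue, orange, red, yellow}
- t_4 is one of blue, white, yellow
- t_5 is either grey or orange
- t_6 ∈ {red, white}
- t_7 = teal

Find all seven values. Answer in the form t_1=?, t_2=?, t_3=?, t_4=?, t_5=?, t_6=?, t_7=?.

t_1 has just one choice, so t_1 = blue. Strike blue from t_3, t_4.
t_7's domain is down to {teal}, so t_7 = teal. Strike teal from t_2.
t_2 has just one choice, so t_2 = red. Remove red from t_3, t_6.
t_6 must be white (only option left). Eliminate white elsewhere: t_4.
t_4 has just one choice, so t_4 = yellow. Strike yellow from t_3.
That leaves t_3 = orange. So t_5 can't be orange.
t_5 has just one choice, so t_5 = grey.

t_1=blue, t_2=red, t_3=orange, t_4=yellow, t_5=grey, t_6=white, t_7=teal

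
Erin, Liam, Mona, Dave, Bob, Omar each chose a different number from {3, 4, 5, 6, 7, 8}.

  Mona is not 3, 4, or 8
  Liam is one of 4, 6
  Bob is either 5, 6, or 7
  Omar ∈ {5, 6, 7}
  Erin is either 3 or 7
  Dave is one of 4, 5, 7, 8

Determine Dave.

The 6 variables together cover exactly {3, 4, 5, 6, 7, 8} — 6 values for 6 variables — and 3 appears only in Erin's list, so Erin = 3.
Among the 5 still-open variables, 8 fits only Dave (and all 5 values in {4, 5, 6, 7, 8} must be used), so Dave = 8.

8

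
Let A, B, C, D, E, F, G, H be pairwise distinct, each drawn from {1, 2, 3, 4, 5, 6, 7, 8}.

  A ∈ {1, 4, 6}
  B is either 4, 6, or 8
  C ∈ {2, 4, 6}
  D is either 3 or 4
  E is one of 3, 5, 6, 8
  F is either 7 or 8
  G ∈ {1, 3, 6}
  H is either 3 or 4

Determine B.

8

The 8 variables draw from only 8 values {1, 2, 3, 4, 5, 6, 7, 8}, so each is used; only C can be 2, hence C = 2.
The 7 still-open variables draw from only 7 values {1, 3, 4, 5, 6, 7, 8}, so each is used; only E can be 5, hence E = 5.
The 6 still-open variables together cover exactly {1, 3, 4, 6, 7, 8} — 6 values for 6 variables — and 7 appears only in F's list, so F = 7.
The 5 still-open variables together cover exactly {1, 3, 4, 6, 8} — 5 values for 5 variables — and 8 appears only in B's list, so B = 8.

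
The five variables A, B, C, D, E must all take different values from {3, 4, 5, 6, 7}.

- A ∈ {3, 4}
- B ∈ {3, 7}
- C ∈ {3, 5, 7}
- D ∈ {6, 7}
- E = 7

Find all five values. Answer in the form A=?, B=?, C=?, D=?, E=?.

A=4, B=3, C=5, D=6, E=7

E has just one choice, so E = 7. Strike 7 from B, C, D.
B's domain is down to {3}, so B = 3. So A, C can't be 3.
C must be 5 (only option left).
D must be 6 (only option left).
A must be 4 (only option left).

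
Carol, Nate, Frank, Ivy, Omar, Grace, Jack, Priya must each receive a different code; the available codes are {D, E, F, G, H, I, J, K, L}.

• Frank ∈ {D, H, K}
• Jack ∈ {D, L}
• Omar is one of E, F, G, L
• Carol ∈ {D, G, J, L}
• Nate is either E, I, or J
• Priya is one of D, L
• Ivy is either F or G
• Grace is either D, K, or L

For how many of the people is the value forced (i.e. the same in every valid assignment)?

Jack and Priya between them cover only {D, L} — a naked pair. Remove those values from Carol, Frank, Omar, Grace.
Grace's domain is down to {K}, so Grace = K. Eliminate K elsewhere: Frank.
That leaves Frank = H.
Determined: Frank=H, Grace=K. The other people each still have more than one consistent value. That makes 2.

2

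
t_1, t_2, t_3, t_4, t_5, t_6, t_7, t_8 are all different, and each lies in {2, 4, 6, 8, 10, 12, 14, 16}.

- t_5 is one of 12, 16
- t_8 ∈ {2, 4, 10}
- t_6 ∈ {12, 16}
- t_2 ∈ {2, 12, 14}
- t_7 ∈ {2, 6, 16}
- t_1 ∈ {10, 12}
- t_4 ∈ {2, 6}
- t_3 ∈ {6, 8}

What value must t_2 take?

The 8 variables draw from only 8 values {2, 4, 6, 8, 10, 12, 14, 16}, so each is used; only t_8 can be 4, hence t_8 = 4.
Among the 7 still-open variables, 8 fits only t_3 (and all 7 values in {2, 6, 8, 10, 12, 14, 16} must be used), so t_3 = 8.
The 6 still-open variables draw from only 6 values {2, 6, 10, 12, 14, 16}, so each is used; only t_1 can be 10, hence t_1 = 10.
Among the 5 still-open variables, 14 fits only t_2 (and all 5 values in {2, 6, 12, 14, 16} must be used), so t_2 = 14.

14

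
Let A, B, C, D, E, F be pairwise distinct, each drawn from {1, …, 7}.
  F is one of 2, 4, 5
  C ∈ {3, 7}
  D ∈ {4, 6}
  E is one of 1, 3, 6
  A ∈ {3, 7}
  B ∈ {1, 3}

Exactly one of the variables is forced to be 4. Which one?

D

The 2 variables A and C are confined to {3, 7}, which locks those values in; drop them from B, E.
That leaves B = 1. Strike 1 from E.
E's domain is down to {6}, so E = 6. So D can't be 6.
So 4 goes to D.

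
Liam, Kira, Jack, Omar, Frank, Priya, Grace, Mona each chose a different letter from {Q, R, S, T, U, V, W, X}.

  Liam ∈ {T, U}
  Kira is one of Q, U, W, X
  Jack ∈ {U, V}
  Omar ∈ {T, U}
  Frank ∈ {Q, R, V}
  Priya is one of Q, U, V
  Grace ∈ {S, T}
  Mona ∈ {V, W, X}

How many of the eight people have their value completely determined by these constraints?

The 8 variables together cover exactly {Q, R, S, T, U, V, W, X} — 8 values for 8 variables — and R appears only in Frank's list, so Frank = R.
The 7 still-open variables draw from only 7 values {Q, S, T, U, V, W, X}, so each is used; only Grace can be S, hence Grace = S.
The 2 variables Liam and Omar are confined to {T, U}, which locks those values in; drop them from Kira, Jack, Priya.
Jack must be V (only option left). Remove V from Priya, Mona.
Priya has just one choice, so Priya = Q. Eliminate Q elsewhere: Kira.
Determined: Jack=V, Frank=R, Priya=Q, Grace=S. The other people each still have more than one consistent value. That makes 4.

4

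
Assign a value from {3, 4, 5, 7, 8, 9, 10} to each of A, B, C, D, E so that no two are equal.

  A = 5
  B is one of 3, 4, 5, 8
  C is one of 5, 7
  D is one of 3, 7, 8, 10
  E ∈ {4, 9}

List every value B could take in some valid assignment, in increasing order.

A has just one choice, so A = 5. So B, C can't be 5.
C must be 7 (only option left). Strike 7 from D.
No further eliminations apply; B can still be any of 3, 4, 8.

3, 4, 8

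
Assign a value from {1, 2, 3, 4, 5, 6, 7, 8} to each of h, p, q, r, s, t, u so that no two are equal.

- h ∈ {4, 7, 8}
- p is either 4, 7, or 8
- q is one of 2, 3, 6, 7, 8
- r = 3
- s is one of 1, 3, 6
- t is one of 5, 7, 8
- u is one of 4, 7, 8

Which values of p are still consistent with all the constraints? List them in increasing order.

4, 7, 8

r has just one choice, so r = 3. So q, s can't be 3.
The 3 variables h, p, u are confined to {4, 7, 8}, which locks those values in; drop them from q, t.
t has just one choice, so t = 5.
No further eliminations apply; p can still be any of 4, 7, 8.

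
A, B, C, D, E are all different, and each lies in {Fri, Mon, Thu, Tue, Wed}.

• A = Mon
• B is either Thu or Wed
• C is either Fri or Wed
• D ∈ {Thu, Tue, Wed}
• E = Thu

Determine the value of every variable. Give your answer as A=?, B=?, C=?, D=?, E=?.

A has just one choice, so A = Mon.
That leaves E = Thu. Remove Thu from B, D.
B must be Wed (only option left). Remove Wed from C, D.
C must be Fri (only option left).
D has just one choice, so D = Tue.

A=Mon, B=Wed, C=Fri, D=Tue, E=Thu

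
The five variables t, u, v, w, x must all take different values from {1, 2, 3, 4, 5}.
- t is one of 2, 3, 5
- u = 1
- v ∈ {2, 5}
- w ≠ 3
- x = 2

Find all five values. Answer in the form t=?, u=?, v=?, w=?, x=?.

t=3, u=1, v=5, w=4, x=2

u's domain is down to {1}, so u = 1. So w can't be 1.
x has just one choice, so x = 2. So t, v, w can't be 2.
v has just one choice, so v = 5. So t, w can't be 5.
w has just one choice, so w = 4.
t's domain is down to {3}, so t = 3.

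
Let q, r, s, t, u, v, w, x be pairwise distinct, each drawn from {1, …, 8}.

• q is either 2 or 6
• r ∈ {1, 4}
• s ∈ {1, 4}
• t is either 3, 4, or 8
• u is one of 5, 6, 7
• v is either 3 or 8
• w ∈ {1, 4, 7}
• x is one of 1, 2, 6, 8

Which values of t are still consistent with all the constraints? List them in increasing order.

3, 8

The 8 variables together cover exactly {1, 2, 3, 4, 5, 6, 7, 8} — 8 values for 8 variables — and 5 appears only in u's list, so u = 5.
The 7 still-open variables together cover exactly {1, 2, 3, 4, 6, 7, 8} — 7 values for 7 variables — and 7 appears only in w's list, so w = 7.
r and s share exactly the 2 values {1, 4}; by pigeonhole those values go to them, so strike 1, 4 from t, x.
t and v share exactly the 2 values {3, 8}; by pigeonhole those values go to them, so strike 3, 8 from x.
No further eliminations apply; t can still be any of 3, 8.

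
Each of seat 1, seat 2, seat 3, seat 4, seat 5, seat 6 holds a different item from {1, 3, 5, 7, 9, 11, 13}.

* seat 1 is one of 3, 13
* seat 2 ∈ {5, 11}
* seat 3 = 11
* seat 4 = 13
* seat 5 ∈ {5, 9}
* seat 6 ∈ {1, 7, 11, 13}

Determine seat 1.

3

seat 3's domain is down to {11}, so seat 3 = 11. Eliminate 11 elsewhere: seat 2, seat 6.
seat 4 has just one choice, so seat 4 = 13. Eliminate 13 elsewhere: seat 1, seat 6.
So seat 1 = 3.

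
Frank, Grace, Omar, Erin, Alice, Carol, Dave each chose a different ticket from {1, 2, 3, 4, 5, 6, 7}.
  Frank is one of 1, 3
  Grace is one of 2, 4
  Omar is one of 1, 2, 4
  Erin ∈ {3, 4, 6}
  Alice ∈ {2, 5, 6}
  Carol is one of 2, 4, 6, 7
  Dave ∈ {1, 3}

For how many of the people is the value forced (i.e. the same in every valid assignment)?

The 7 variables together cover exactly {1, 2, 3, 4, 5, 6, 7} — 7 values for 7 variables — and 5 appears only in Alice's list, so Alice = 5.
Among the 6 still-open variables, 7 fits only Carol (and all 6 values in {1, 2, 3, 4, 6, 7} must be used), so Carol = 7.
The 5 still-open variables draw from only 5 values {1, 2, 3, 4, 6}, so each is used; only Erin can be 6, hence Erin = 6.
Frank and Dave share exactly the 2 values {1, 3}; by pigeonhole those values go to them, so strike 1, 3 from Omar.
Determined: Erin=6, Alice=5, Carol=7. The other people each still have more than one consistent value. That makes 3.

3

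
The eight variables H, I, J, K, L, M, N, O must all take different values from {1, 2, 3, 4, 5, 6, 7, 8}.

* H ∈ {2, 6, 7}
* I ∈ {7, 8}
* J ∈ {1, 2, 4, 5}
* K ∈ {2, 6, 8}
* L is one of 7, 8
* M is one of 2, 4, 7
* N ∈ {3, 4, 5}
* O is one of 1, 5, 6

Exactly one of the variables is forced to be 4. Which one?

Among the 8 variables, 3 fits only N (and all 8 values in {1, 2, 3, 4, 5, 6, 7, 8} must be used), so N = 3.
I and L share exactly the 2 values {7, 8}; by pigeonhole those values go to them, so strike 7, 8 from H, K, M.
H and K share exactly the 2 values {2, 6}; by pigeonhole those values go to them, so strike 2, 6 from J, M, O.
So 4 goes to M.

M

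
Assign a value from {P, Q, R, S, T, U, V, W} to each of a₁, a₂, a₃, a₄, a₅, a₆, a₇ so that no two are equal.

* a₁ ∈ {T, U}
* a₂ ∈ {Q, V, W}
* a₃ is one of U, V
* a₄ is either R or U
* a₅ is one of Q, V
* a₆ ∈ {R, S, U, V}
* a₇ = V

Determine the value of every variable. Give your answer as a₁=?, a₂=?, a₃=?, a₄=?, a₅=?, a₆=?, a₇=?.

a₁=T, a₂=W, a₃=U, a₄=R, a₅=Q, a₆=S, a₇=V

a₇ has just one choice, so a₇ = V. So a₂, a₃, a₅, a₆ can't be V.
a₃ must be U (only option left). Remove U from a₁, a₄, a₆.
a₄ has just one choice, so a₄ = R. So a₆ can't be R.
a₅'s domain is down to {Q}, so a₅ = Q. Remove Q from a₂.
That leaves a₆ = S.
a₁ has just one choice, so a₁ = T.
a₂'s domain is down to {W}, so a₂ = W.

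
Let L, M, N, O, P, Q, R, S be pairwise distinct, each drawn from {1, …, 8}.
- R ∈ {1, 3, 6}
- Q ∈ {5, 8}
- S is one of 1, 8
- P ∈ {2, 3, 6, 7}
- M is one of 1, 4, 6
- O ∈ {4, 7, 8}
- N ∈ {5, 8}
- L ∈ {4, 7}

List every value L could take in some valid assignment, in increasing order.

The 8 variables together cover exactly {1, 2, 3, 4, 5, 6, 7, 8} — 8 values for 8 variables — and 2 appears only in P's list, so P = 2.
Among the 7 still-open variables, 3 fits only R (and all 7 values in {1, 3, 4, 5, 6, 7, 8} must be used), so R = 3.
The 6 still-open variables together cover exactly {1, 4, 5, 6, 7, 8} — 6 values for 6 variables — and 6 appears only in M's list, so M = 6.
The 5 still-open variables draw from only 5 values {1, 4, 5, 7, 8}, so each is used; only S can be 1, hence S = 1.
N and Q share exactly the 2 values {5, 8}; by pigeonhole those values go to them, so strike 5, 8 from O.
No further eliminations apply; L can still be any of 4, 7.

4, 7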